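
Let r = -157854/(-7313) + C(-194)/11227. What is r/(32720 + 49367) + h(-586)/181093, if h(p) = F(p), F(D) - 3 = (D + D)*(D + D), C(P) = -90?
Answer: 89880954866960801/11849447979114647 ≈ 7.5852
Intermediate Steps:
F(D) = 3 + 4*D² (F(D) = 3 + (D + D)*(D + D) = 3 + (2*D)*(2*D) = 3 + 4*D²)
h(p) = 3 + 4*p²
r = 17199696/797117 (r = -157854/(-7313) - 90/11227 = -157854*(-1/7313) - 90*1/11227 = 157854/7313 - 90/11227 = 17199696/797117 ≈ 21.577)
r/(32720 + 49367) + h(-586)/181093 = 17199696/(797117*(32720 + 49367)) + (3 + 4*(-586)²)/181093 = (17199696/797117)/82087 + (3 + 4*343396)*(1/181093) = (17199696/797117)*(1/82087) + (3 + 1373584)*(1/181093) = 17199696/65432943179 + 1373587*(1/181093) = 17199696/65432943179 + 1373587/181093 = 89880954866960801/11849447979114647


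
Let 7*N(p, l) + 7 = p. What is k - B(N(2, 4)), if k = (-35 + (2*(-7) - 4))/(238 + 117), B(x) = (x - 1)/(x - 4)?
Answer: -2003/3905 ≈ -0.51293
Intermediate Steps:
N(p, l) = -1 + p/7
B(x) = (-1 + x)/(-4 + x)
k = -53/355 (k = (-35 + (-14 - 4))/355 = (-35 - 18)*(1/355) = -53*1/355 = -53/355 ≈ -0.14930)
k - B(N(2, 4)) = -53/355 - (-1 + (-1 + (⅐)*2))/(-4 + (-1 + (⅐)*2)) = -53/355 - (-1 + (-1 + 2/7))/(-4 + (-1 + 2/7)) = -53/355 - (-1 - 5/7)/(-4 - 5/7) = -53/355 - (-12)/((-33/7)*7) = -53/355 - (-7)*(-12)/(33*7) = -53/355 - 1*4/11 = -53/355 - 4/11 = -2003/3905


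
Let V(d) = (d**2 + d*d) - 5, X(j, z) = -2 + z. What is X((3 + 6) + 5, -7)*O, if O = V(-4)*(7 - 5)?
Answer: -486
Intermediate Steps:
V(d) = -5 + 2*d**2 (V(d) = (d**2 + d**2) - 5 = 2*d**2 - 5 = -5 + 2*d**2)
O = 54 (O = (-5 + 2*(-4)**2)*(7 - 5) = (-5 + 2*16)*2 = (-5 + 32)*2 = 27*2 = 54)
X((3 + 6) + 5, -7)*O = (-2 - 7)*54 = -9*54 = -486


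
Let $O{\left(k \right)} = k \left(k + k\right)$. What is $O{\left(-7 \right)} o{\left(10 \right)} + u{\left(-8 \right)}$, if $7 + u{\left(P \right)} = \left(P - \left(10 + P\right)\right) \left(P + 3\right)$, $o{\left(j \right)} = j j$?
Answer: $9843$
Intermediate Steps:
$o{\left(j \right)} = j^{2}$
$O{\left(k \right)} = 2 k^{2}$ ($O{\left(k \right)} = k 2 k = 2 k^{2}$)
$u{\left(P \right)} = -37 - 10 P$ ($u{\left(P \right)} = -7 + \left(P - \left(10 + P\right)\right) \left(P + 3\right) = -7 - 10 \left(3 + P\right) = -7 - \left(30 + 10 P\right) = -37 - 10 P$)
$O{\left(-7 \right)} o{\left(10 \right)} + u{\left(-8 \right)} = 2 \left(-7\right)^{2} \cdot 10^{2} - -43 = 2 \cdot 49 \cdot 100 + \left(-37 + 80\right) = 98 \cdot 100 + 43 = 9800 + 43 = 9843$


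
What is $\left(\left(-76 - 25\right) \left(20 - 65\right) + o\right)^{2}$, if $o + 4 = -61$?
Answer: $20070400$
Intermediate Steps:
$o = -65$ ($o = -4 - 61 = -65$)
$\left(\left(-76 - 25\right) \left(20 - 65\right) + o\right)^{2} = \left(\left(-76 - 25\right) \left(20 - 65\right) - 65\right)^{2} = \left(\left(-101\right) \left(-45\right) - 65\right)^{2} = \left(4545 - 65\right)^{2} = 4480^{2} = 20070400$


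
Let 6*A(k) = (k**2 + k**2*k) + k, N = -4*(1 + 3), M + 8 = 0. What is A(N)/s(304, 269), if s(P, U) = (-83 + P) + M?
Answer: -1928/639 ≈ -3.0172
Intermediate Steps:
M = -8 (M = -8 + 0 = -8)
s(P, U) = -91 + P (s(P, U) = (-83 + P) - 8 = -91 + P)
N = -16 (N = -4*4 = -16)
A(k) = k/6 + k**2/6 + k**3/6 (A(k) = ((k**2 + k**2*k) + k)/6 = ((k**2 + k**3) + k)/6 = (k + k**2 + k**3)/6 = k/6 + k**2/6 + k**3/6)
A(N)/s(304, 269) = ((1/6)*(-16)*(1 - 16 + (-16)**2))/(-91 + 304) = ((1/6)*(-16)*(1 - 16 + 256))/213 = ((1/6)*(-16)*241)*(1/213) = -1928/3*1/213 = -1928/639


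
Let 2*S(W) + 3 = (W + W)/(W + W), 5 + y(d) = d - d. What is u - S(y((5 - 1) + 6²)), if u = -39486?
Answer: -39485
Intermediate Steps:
y(d) = -5 (y(d) = -5 + (d - d) = -5 + 0 = -5)
S(W) = -1 (S(W) = -3/2 + ((W + W)/(W + W))/2 = -3/2 + ((2*W)/((2*W)))/2 = -3/2 + ((2*W)*(1/(2*W)))/2 = -3/2 + (½)*1 = -3/2 + ½ = -1)
u - S(y((5 - 1) + 6²)) = -39486 - 1*(-1) = -39486 + 1 = -39485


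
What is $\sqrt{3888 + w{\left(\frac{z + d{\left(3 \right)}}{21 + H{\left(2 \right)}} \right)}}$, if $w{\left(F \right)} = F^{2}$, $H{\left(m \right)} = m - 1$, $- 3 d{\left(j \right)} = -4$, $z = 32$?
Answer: $\frac{2 \sqrt{1059133}}{33} \approx 62.372$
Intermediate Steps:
$d{\left(j \right)} = \frac{4}{3}$ ($d{\left(j \right)} = \left(- \frac{1}{3}\right) \left(-4\right) = \frac{4}{3}$)
$H{\left(m \right)} = -1 + m$ ($H{\left(m \right)} = m - 1 = -1 + m$)
$\sqrt{3888 + w{\left(\frac{z + d{\left(3 \right)}}{21 + H{\left(2 \right)}} \right)}} = \sqrt{3888 + \left(\frac{32 + \frac{4}{3}}{21 + \left(-1 + 2\right)}\right)^{2}} = \sqrt{3888 + \left(\frac{100}{3 \left(21 + 1\right)}\right)^{2}} = \sqrt{3888 + \left(\frac{100}{3 \cdot 22}\right)^{2}} = \sqrt{3888 + \left(\frac{100}{3} \cdot \frac{1}{22}\right)^{2}} = \sqrt{3888 + \left(\frac{50}{33}\right)^{2}} = \sqrt{3888 + \frac{2500}{1089}} = \sqrt{\frac{4236532}{1089}} = \frac{2 \sqrt{1059133}}{33}$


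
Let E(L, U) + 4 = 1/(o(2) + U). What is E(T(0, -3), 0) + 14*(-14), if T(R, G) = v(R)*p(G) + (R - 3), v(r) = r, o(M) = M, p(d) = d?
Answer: -399/2 ≈ -199.50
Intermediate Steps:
T(R, G) = -3 + R + G*R (T(R, G) = R*G + (R - 3) = G*R + (-3 + R) = -3 + R + G*R)
E(L, U) = -4 + 1/(2 + U)
E(T(0, -3), 0) + 14*(-14) = (-7 - 4*0)/(2 + 0) + 14*(-14) = (-7 + 0)/2 - 196 = (½)*(-7) - 196 = -7/2 - 196 = -399/2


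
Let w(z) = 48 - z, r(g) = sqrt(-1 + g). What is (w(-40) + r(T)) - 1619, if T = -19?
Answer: -1531 + 2*I*sqrt(5) ≈ -1531.0 + 4.4721*I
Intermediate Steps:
(w(-40) + r(T)) - 1619 = ((48 - 1*(-40)) + sqrt(-1 - 19)) - 1619 = ((48 + 40) + sqrt(-20)) - 1619 = (88 + 2*I*sqrt(5)) - 1619 = -1531 + 2*I*sqrt(5)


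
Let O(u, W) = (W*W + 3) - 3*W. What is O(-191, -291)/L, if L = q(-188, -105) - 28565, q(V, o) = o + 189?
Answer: -4503/1499 ≈ -3.0040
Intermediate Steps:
q(V, o) = 189 + o
O(u, W) = 3 + W**2 - 3*W (O(u, W) = (W**2 + 3) - 3*W = (3 + W**2) - 3*W = 3 + W**2 - 3*W)
L = -28481 (L = (189 - 105) - 28565 = 84 - 28565 = -28481)
O(-191, -291)/L = (3 + (-291)**2 - 3*(-291))/(-28481) = (3 + 84681 + 873)*(-1/28481) = 85557*(-1/28481) = -4503/1499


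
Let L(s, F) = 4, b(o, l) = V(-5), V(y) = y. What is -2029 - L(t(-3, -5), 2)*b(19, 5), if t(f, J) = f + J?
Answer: -2009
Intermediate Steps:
b(o, l) = -5
t(f, J) = J + f
-2029 - L(t(-3, -5), 2)*b(19, 5) = -2029 - 4*(-5) = -2029 - 1*(-20) = -2029 + 20 = -2009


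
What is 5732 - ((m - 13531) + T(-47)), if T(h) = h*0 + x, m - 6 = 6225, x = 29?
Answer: 13003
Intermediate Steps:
m = 6231 (m = 6 + 6225 = 6231)
T(h) = 29 (T(h) = h*0 + 29 = 0 + 29 = 29)
5732 - ((m - 13531) + T(-47)) = 5732 - ((6231 - 13531) + 29) = 5732 - (-7300 + 29) = 5732 - 1*(-7271) = 5732 + 7271 = 13003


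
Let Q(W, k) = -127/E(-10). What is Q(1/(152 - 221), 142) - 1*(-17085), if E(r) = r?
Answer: 170977/10 ≈ 17098.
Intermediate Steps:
Q(W, k) = 127/10 (Q(W, k) = -127/(-10) = -127*(-1/10) = 127/10)
Q(1/(152 - 221), 142) - 1*(-17085) = 127/10 - 1*(-17085) = 127/10 + 17085 = 170977/10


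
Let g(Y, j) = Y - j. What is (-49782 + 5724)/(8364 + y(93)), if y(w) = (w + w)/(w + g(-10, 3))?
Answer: -587440/111551 ≈ -5.2661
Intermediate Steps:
y(w) = 2*w/(-13 + w) (y(w) = (w + w)/(w + (-10 - 1*3)) = (2*w)/(w + (-10 - 3)) = (2*w)/(w - 13) = (2*w)/(-13 + w) = 2*w/(-13 + w))
(-49782 + 5724)/(8364 + y(93)) = (-49782 + 5724)/(8364 + 2*93/(-13 + 93)) = -44058/(8364 + 2*93/80) = -44058/(8364 + 2*93*(1/80)) = -44058/(8364 + 93/40) = -44058/334653/40 = -44058*40/334653 = -587440/111551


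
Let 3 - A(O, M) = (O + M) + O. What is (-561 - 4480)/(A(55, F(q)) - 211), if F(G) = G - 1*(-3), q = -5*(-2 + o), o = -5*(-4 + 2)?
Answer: 5041/281 ≈ 17.940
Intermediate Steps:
o = 10 (o = -5*(-2) = 10)
q = -40 (q = -5*(-2 + 10) = -5*8 = -40)
F(G) = 3 + G (F(G) = G + 3 = 3 + G)
A(O, M) = 3 - M - 2*O (A(O, M) = 3 - ((O + M) + O) = 3 - ((M + O) + O) = 3 - (M + 2*O) = 3 + (-M - 2*O) = 3 - M - 2*O)
(-561 - 4480)/(A(55, F(q)) - 211) = (-561 - 4480)/((3 - (3 - 40) - 2*55) - 211) = -5041/((3 - 1*(-37) - 110) - 211) = -5041/((3 + 37 - 110) - 211) = -5041/(-70 - 211) = -5041/(-281) = -5041*(-1/281) = 5041/281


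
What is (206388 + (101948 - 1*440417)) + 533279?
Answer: 401198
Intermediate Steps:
(206388 + (101948 - 1*440417)) + 533279 = (206388 + (101948 - 440417)) + 533279 = (206388 - 338469) + 533279 = -132081 + 533279 = 401198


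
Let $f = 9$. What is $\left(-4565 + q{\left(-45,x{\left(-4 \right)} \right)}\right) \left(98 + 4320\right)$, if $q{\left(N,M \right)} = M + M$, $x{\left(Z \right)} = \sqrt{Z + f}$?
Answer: $-20168170 + 8836 \sqrt{5} \approx -2.0148 \cdot 10^{7}$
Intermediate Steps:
$x{\left(Z \right)} = \sqrt{9 + Z}$ ($x{\left(Z \right)} = \sqrt{Z + 9} = \sqrt{9 + Z}$)
$q{\left(N,M \right)} = 2 M$
$\left(-4565 + q{\left(-45,x{\left(-4 \right)} \right)}\right) \left(98 + 4320\right) = \left(-4565 + 2 \sqrt{9 - 4}\right) \left(98 + 4320\right) = \left(-4565 + 2 \sqrt{5}\right) 4418 = -20168170 + 8836 \sqrt{5}$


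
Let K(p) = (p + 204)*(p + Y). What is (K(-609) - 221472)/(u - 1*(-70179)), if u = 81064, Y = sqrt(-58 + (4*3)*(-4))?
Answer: 25173/151243 - 405*I*sqrt(106)/151243 ≈ 0.16644 - 0.02757*I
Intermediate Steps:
Y = I*sqrt(106) (Y = sqrt(-58 + 12*(-4)) = sqrt(-58 - 48) = sqrt(-106) = I*sqrt(106) ≈ 10.296*I)
K(p) = (204 + p)*(p + I*sqrt(106)) (K(p) = (p + 204)*(p + I*sqrt(106)) = (204 + p)*(p + I*sqrt(106)))
(K(-609) - 221472)/(u - 1*(-70179)) = (((-609)**2 + 204*(-609) + 204*I*sqrt(106) + I*(-609)*sqrt(106)) - 221472)/(81064 - 1*(-70179)) = ((370881 - 124236 + 204*I*sqrt(106) - 609*I*sqrt(106)) - 221472)/(81064 + 70179) = ((246645 - 405*I*sqrt(106)) - 221472)/151243 = (25173 - 405*I*sqrt(106))*(1/151243) = 25173/151243 - 405*I*sqrt(106)/151243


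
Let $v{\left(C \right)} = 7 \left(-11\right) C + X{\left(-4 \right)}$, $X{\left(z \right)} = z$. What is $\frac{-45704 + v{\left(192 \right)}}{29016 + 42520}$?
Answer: $- \frac{15123}{17884} \approx -0.84562$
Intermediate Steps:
$v{\left(C \right)} = -4 - 77 C$ ($v{\left(C \right)} = 7 \left(-11\right) C - 4 = - 77 C - 4 = -4 - 77 C$)
$\frac{-45704 + v{\left(192 \right)}}{29016 + 42520} = \frac{-45704 - 14788}{29016 + 42520} = \frac{-45704 - 14788}{71536} = \left(-45704 - 14788\right) \frac{1}{71536} = \left(-60492\right) \frac{1}{71536} = - \frac{15123}{17884}$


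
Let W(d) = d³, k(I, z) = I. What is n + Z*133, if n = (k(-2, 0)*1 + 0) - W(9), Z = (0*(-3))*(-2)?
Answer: -731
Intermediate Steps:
Z = 0 (Z = 0*(-2) = 0)
n = -731 (n = (-2*1 + 0) - 1*9³ = (-2 + 0) - 1*729 = -2 - 729 = -731)
n + Z*133 = -731 + 0*133 = -731 + 0 = -731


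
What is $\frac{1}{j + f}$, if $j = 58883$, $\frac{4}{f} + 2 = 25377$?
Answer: $\frac{25375}{1494156129} \approx 1.6983 \cdot 10^{-5}$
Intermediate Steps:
$f = \frac{4}{25375}$ ($f = \frac{4}{-2 + 25377} = \frac{4}{25375} \approx 0.00015764$)
$\frac{1}{j + f} = \frac{1}{58883 + \frac{4}{25375}} = \frac{1}{\frac{1494156129}{25375}} = \frac{25375}{1494156129}$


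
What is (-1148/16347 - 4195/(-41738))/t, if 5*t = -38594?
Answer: -103302205/26332342173084 ≈ -3.9230e-6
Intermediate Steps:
t = -38594/5 (t = (⅕)*(-38594) = -38594/5 ≈ -7718.8)
(-1148/16347 - 4195/(-41738))/t = (-1148/16347 - 4195/(-41738))/(-38594/5) = (-1148*1/16347 - 4195*(-1/41738))*(-5/38594) = (-1148/16347 + 4195/41738)*(-5/38594) = (20660441/682291086)*(-5/38594) = -103302205/26332342173084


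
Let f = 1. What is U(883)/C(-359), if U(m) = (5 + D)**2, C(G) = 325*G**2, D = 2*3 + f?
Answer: 144/41886325 ≈ 3.4379e-6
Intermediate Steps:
D = 7 (D = 2*3 + 1 = 6 + 1 = 7)
U(m) = 144 (U(m) = (5 + 7)**2 = 12**2 = 144)
U(883)/C(-359) = 144/((325*(-359)**2)) = 144/((325*128881)) = 144/41886325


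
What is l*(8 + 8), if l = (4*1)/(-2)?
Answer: -32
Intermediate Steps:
l = -2 (l = 4*(-½) = -2)
l*(8 + 8) = -2*(8 + 8) = -2*16 = -32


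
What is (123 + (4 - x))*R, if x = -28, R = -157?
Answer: -24335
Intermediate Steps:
(123 + (4 - x))*R = (123 + (4 - 1*(-28)))*(-157) = (123 + (4 + 28))*(-157) = (123 + 32)*(-157) = 155*(-157) = -24335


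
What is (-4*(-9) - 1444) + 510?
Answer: -898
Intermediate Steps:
(-4*(-9) - 1444) + 510 = (36 - 1444) + 510 = -1408 + 510 = -898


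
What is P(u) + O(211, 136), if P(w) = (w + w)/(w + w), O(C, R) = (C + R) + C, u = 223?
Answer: 559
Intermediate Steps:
O(C, R) = R + 2*C
P(w) = 1 (P(w) = (2*w)/((2*w)) = (2*w)*(1/(2*w)) = 1)
P(u) + O(211, 136) = 1 + (136 + 2*211) = 1 + (136 + 422) = 1 + 558 = 559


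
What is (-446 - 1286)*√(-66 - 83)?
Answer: -1732*I*√149 ≈ -21142.0*I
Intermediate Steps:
(-446 - 1286)*√(-66 - 83) = -1732*I*√149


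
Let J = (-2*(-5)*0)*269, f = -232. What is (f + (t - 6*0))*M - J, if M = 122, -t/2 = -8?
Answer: -26352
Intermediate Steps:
t = 16 (t = -2*(-8) = 16)
J = 0 (J = (10*0)*269 = 0*269 = 0)
(f + (t - 6*0))*M - J = (-232 + (16 - 6*0))*122 - 1*0 = (-232 + (16 + 0))*122 + 0 = (-232 + 16)*122 + 0 = -216*122 + 0 = -26352 + 0 = -26352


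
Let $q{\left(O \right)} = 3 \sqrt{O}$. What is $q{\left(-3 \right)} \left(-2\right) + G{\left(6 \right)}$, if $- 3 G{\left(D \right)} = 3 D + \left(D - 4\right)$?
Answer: $- \frac{20}{3} - 6 i \sqrt{3} \approx -6.6667 - 10.392 i$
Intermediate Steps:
$G{\left(D \right)} = \frac{4}{3} - \frac{4 D}{3}$ ($G{\left(D \right)} = - \frac{3 D + \left(D - 4\right)}{3} = - \frac{3 D + \left(-4 + D\right)}{3} = - \frac{-4 + 4 D}{3} = \frac{4}{3} - \frac{4 D}{3}$)
$q{\left(-3 \right)} \left(-2\right) + G{\left(6 \right)} = 3 \sqrt{-3} \left(-2\right) + \left(\frac{4}{3} - 8\right) = 3 i \sqrt{3} \left(-2\right) + \left(\frac{4}{3} - 8\right) = 3 i \sqrt{3} \left(-2\right) - \frac{20}{3} = - 6 i \sqrt{3} - \frac{20}{3} = - \frac{20}{3} - 6 i \sqrt{3}$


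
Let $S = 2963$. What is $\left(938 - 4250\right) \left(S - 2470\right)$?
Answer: $-1632816$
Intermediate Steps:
$\left(938 - 4250\right) \left(S - 2470\right) = \left(938 - 4250\right) \left(2963 - 2470\right) = \left(-3312\right) 493 = -1632816$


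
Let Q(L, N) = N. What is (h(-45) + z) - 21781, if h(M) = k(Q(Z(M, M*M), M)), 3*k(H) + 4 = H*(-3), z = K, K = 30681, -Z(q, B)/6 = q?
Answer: 26831/3 ≈ 8943.7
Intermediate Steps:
Z(q, B) = -6*q
z = 30681
k(H) = -4/3 - H (k(H) = -4/3 + (H*(-3))/3 = -4/3 + (-3*H)/3 = -4/3 - H)
h(M) = -4/3 - M
(h(-45) + z) - 21781 = ((-4/3 - 1*(-45)) + 30681) - 21781 = ((-4/3 + 45) + 30681) - 21781 = (131/3 + 30681) - 21781 = 92174/3 - 21781 = 26831/3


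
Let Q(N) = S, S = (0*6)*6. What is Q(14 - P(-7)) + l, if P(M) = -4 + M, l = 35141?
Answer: 35141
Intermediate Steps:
S = 0 (S = 0*6 = 0)
Q(N) = 0
Q(14 - P(-7)) + l = 0 + 35141 = 35141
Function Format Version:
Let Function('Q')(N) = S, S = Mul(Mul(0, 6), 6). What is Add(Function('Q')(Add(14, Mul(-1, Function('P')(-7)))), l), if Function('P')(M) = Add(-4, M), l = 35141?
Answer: 35141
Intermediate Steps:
S = 0 (S = Mul(0, 6) = 0)
Function('Q')(N) = 0
Add(Function('Q')(Add(14, Mul(-1, Function('P')(-7)))), l) = Add(0, 35141) = 35141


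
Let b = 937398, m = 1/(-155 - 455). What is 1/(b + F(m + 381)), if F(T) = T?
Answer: 610/572045189 ≈ 1.0663e-6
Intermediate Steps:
m = -1/610 (m = 1/(-610) = -1/610 ≈ -0.0016393)
1/(b + F(m + 381)) = 1/(937398 + (-1/610 + 381)) = 1/(937398 + 232409/610) = 1/(572045189/610) = 610/572045189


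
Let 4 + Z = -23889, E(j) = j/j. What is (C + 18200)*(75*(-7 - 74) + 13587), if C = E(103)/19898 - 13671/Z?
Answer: 32500551880446756/237711457 ≈ 1.3672e+8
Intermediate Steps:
E(j) = 1
Z = -23893 (Z = -4 - 23889 = -23893)
C = 272049451/475422914 (C = 1/19898 - 13671/(-23893) = 1*(1/19898) - 13671*(-1/23893) = 1/19898 + 13671/23893 = 272049451/475422914 ≈ 0.57223)
(C + 18200)*(75*(-7 - 74) + 13587) = (272049451/475422914 + 18200)*(75*(-7 - 74) + 13587) = 8652969084251*(75*(-81) + 13587)/475422914 = 8652969084251*(-6075 + 13587)/475422914 = (8652969084251/475422914)*7512 = 32500551880446756/237711457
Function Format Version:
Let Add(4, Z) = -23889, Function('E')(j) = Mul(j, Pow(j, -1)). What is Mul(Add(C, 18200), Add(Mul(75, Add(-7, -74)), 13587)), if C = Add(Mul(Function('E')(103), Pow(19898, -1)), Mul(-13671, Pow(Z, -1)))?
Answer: Rational(32500551880446756, 237711457) ≈ 1.3672e+8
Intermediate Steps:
Function('E')(j) = 1
Z = -23893 (Z = Add(-4, -23889) = -23893)
C = Rational(272049451, 475422914) (C = Add(Mul(1, Pow(19898, -1)), Mul(-13671, Pow(-23893, -1))) = Add(Mul(1, Rational(1, 19898)), Mul(-13671, Rational(-1, 23893))) = Add(Rational(1, 19898), Rational(13671, 23893)) = Rational(272049451, 475422914) ≈ 0.57223)
Mul(Add(C, 18200), Add(Mul(75, Add(-7, -74)), 13587)) = Mul(Add(Rational(272049451, 475422914), 18200), Add(Mul(75, Add(-7, -74)), 13587)) = Mul(Rational(8652969084251, 475422914), Add(Mul(75, -81), 13587)) = Mul(Rational(8652969084251, 475422914), Add(-6075, 13587)) = Mul(Rational(8652969084251, 475422914), 7512) = Rational(32500551880446756, 237711457)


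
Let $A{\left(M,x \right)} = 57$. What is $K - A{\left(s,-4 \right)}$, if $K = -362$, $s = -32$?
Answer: $-419$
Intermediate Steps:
$K - A{\left(s,-4 \right)} = -362 - 57 = -419$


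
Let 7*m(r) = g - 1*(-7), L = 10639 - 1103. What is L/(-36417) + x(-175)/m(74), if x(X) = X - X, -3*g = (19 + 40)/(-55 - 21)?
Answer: -9536/36417 ≈ -0.26186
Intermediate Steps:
L = 9536
g = 59/228 (g = -(19 + 40)/(3*(-55 - 21)) = -59/(3*(-76)) = -59*(-1)/(3*76) = -⅓*(-59/76) = 59/228 ≈ 0.25877)
m(r) = 1655/1596 (m(r) = (59/228 - 1*(-7))/7 = (59/228 + 7)/7 = (⅐)*(1655/228) = 1655/1596)
x(X) = 0
L/(-36417) + x(-175)/m(74) = 9536/(-36417) + 0/(1655/1596) = 9536*(-1/36417) + 0*(1596/1655) = -9536/36417 + 0 = -9536/36417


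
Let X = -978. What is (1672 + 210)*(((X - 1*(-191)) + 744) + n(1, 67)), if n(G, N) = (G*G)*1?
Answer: -79044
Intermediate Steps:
n(G, N) = G² (n(G, N) = G²*1 = G²)
(1672 + 210)*(((X - 1*(-191)) + 744) + n(1, 67)) = (1672 + 210)*(((-978 - 1*(-191)) + 744) + 1²) = 1882*(((-978 + 191) + 744) + 1) = 1882*((-787 + 744) + 1) = 1882*(-43 + 1) = 1882*(-42) = -79044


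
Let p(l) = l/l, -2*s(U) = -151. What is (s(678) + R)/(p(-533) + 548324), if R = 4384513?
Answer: 974353/121850 ≈ 7.9963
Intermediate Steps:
s(U) = 151/2 (s(U) = -½*(-151) = 151/2)
p(l) = 1
(s(678) + R)/(p(-533) + 548324) = (151/2 + 4384513)/(1 + 548324) = (8769177/2)/548325 = (8769177/2)*(1/548325) = 974353/121850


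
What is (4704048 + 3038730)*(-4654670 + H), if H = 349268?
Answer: -33335771886756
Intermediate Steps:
(4704048 + 3038730)*(-4654670 + H) = (4704048 + 3038730)*(-4654670 + 349268) = 7742778*(-4305402) = -33335771886756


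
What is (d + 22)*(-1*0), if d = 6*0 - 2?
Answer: 0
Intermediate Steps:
d = -2 (d = 0 - 2 = -2)
(d + 22)*(-1*0) = (-2 + 22)*(-1*0) = 20*0 = 0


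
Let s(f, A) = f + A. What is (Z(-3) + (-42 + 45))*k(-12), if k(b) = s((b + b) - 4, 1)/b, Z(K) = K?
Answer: 0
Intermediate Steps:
s(f, A) = A + f
k(b) = (-3 + 2*b)/b (k(b) = (1 + ((b + b) - 4))/b = (1 + (2*b - 4))/b = (1 + (-4 + 2*b))/b = (-3 + 2*b)/b)
(Z(-3) + (-42 + 45))*k(-12) = (-3 + (-42 + 45))*(2 - 3/(-12)) = (-3 + 3)*(2 - 3*(-1/12)) = 0*(2 + ¼) = 0*(9/4) = 0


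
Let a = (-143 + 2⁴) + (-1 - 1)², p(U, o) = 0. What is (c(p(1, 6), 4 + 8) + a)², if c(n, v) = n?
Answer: 15129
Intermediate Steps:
a = -123 (a = (-143 + 16) + (-2)² = -127 + 4 = -123)
(c(p(1, 6), 4 + 8) + a)² = (0 - 123)² = (-123)² = 15129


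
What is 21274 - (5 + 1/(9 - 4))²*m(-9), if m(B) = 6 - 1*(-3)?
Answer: 525766/25 ≈ 21031.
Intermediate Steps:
m(B) = 9 (m(B) = 6 + 3 = 9)
21274 - (5 + 1/(9 - 4))²*m(-9) = 21274 - (5 + 1/(9 - 4))²*9 = 21274 - (5 + 1/5)²*9 = 21274 - (5 + ⅕)²*9 = 21274 - (26/5)²*9 = 21274 - 676*9/25 = 21274 - 1*6084/25 = 21274 - 6084/25 = 525766/25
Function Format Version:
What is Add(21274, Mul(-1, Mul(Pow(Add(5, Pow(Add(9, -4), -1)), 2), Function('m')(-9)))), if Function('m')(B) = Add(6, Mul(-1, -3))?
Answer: Rational(525766, 25) ≈ 21031.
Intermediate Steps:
Function('m')(B) = 9 (Function('m')(B) = Add(6, 3) = 9)
Add(21274, Mul(-1, Mul(Pow(Add(5, Pow(Add(9, -4), -1)), 2), Function('m')(-9)))) = Add(21274, Mul(-1, Mul(Pow(Add(5, Pow(Add(9, -4), -1)), 2), 9))) = Add(21274, Mul(-1, Mul(Pow(Add(5, Pow(5, -1)), 2), 9))) = Add(21274, Mul(-1, Mul(Pow(Add(5, Rational(1, 5)), 2), 9))) = Add(21274, Mul(-1, Mul(Pow(Rational(26, 5), 2), 9))) = Add(21274, Mul(-1, Mul(Rational(676, 25), 9))) = Add(21274, Mul(-1, Rational(6084, 25))) = Add(21274, Rational(-6084, 25)) = Rational(525766, 25)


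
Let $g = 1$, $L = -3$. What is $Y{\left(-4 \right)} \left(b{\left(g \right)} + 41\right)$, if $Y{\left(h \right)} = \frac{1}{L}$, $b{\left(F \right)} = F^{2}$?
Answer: $-14$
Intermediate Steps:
$Y{\left(h \right)} = - \frac{1}{3}$ ($Y{\left(h \right)} = \frac{1}{-3} = - \frac{1}{3}$)
$Y{\left(-4 \right)} \left(b{\left(g \right)} + 41\right) = - \frac{1^{2} + 41}{3} = - \frac{1 + 41}{3} = \left(- \frac{1}{3}\right) 42 = -14$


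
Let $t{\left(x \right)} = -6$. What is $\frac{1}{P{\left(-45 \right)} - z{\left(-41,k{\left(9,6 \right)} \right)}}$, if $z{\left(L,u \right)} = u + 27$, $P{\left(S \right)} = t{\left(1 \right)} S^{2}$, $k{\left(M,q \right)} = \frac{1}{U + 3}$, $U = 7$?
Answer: $- \frac{10}{121771} \approx -8.2121 \cdot 10^{-5}$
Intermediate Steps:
$k{\left(M,q \right)} = \frac{1}{10}$ ($k{\left(M,q \right)} = \frac{1}{7 + 3} = \frac{1}{10}$)
$P{\left(S \right)} = - 6 S^{2}$
$z{\left(L,u \right)} = 27 + u$
$\frac{1}{P{\left(-45 \right)} - z{\left(-41,k{\left(9,6 \right)} \right)}} = \frac{1}{- 6 \left(-45\right)^{2} - \left(27 + \frac{1}{10}\right)} = \frac{1}{\left(-6\right) 2025 - \frac{271}{10}} = \frac{1}{-12150 - \frac{271}{10}} = \frac{1}{- \frac{121771}{10}} = - \frac{10}{121771}$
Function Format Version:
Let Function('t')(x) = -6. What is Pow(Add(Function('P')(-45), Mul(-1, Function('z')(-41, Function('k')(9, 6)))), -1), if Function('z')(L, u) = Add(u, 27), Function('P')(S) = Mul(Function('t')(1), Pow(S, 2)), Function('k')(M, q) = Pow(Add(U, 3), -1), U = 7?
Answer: Rational(-10, 121771) ≈ -8.2121e-5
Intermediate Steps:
Function('k')(M, q) = Rational(1, 10) (Function('k')(M, q) = Pow(Add(7, 3), -1) = Pow(10, -1) = Rational(1, 10))
Function('P')(S) = Mul(-6, Pow(S, 2))
Function('z')(L, u) = Add(27, u)
Pow(Add(Function('P')(-45), Mul(-1, Function('z')(-41, Function('k')(9, 6)))), -1) = Pow(Add(Mul(-6, Pow(-45, 2)), Mul(-1, Add(27, Rational(1, 10)))), -1) = Pow(Add(Mul(-6, 2025), Mul(-1, Rational(271, 10))), -1) = Pow(Add(-12150, Rational(-271, 10)), -1) = Pow(Rational(-121771, 10), -1) = Rational(-10, 121771)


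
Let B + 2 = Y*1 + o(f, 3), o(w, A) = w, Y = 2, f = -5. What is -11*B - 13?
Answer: 42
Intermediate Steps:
B = -5 (B = -2 + (2*1 - 5) = -2 + (2 - 5) = -2 - 3 = -5)
-11*B - 13 = -11*(-5) - 13 = 55 - 13 = 42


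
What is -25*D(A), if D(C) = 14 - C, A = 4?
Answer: -250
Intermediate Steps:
-25*D(A) = -25*(14 - 1*4) = -25*(14 - 4) = -25*10 = -250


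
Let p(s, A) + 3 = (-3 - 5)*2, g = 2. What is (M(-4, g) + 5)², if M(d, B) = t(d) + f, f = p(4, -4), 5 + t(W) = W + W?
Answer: 729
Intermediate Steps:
t(W) = -5 + 2*W (t(W) = -5 + (W + W) = -5 + 2*W)
p(s, A) = -19 (p(s, A) = -3 + (-3 - 5)*2 = -3 - 8*2 = -3 - 16 = -19)
f = -19
M(d, B) = -24 + 2*d (M(d, B) = (-5 + 2*d) - 19 = -24 + 2*d)
(M(-4, g) + 5)² = ((-24 + 2*(-4)) + 5)² = ((-24 - 8) + 5)² = (-32 + 5)² = (-27)² = 729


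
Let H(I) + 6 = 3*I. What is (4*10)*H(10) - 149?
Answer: 811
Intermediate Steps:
H(I) = -6 + 3*I
(4*10)*H(10) - 149 = (4*10)*(-6 + 3*10) - 149 = 40*(-6 + 30) - 149 = 40*24 - 149 = 960 - 149 = 811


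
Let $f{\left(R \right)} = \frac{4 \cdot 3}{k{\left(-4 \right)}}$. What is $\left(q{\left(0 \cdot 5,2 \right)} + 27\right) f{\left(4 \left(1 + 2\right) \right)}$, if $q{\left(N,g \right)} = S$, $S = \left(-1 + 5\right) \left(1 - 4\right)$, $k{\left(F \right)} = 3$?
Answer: $60$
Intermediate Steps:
$S = -12$ ($S = 4 \left(-3\right) = -12$)
$q{\left(N,g \right)} = -12$
$f{\left(R \right)} = 4$ ($f{\left(R \right)} = \frac{4 \cdot 3}{3} = 12 \cdot \frac{1}{3} = 4$)
$\left(q{\left(0 \cdot 5,2 \right)} + 27\right) f{\left(4 \left(1 + 2\right) \right)} = \left(-12 + 27\right) 4 = 15 \cdot 4 = 60$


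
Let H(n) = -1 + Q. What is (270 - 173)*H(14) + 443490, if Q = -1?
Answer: 443296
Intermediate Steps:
H(n) = -2 (H(n) = -1 - 1 = -2)
(270 - 173)*H(14) + 443490 = (270 - 173)*(-2) + 443490 = 97*(-2) + 443490 = -194 + 443490 = 443296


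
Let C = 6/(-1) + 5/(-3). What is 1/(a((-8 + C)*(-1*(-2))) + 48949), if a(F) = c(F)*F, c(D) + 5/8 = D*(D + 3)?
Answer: 108/2284367 ≈ 4.7278e-5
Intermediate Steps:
c(D) = -5/8 + D*(3 + D) (c(D) = -5/8 + D*(D + 3) = -5/8 + D*(3 + D))
C = -23/3 (C = 6*(-1) + 5*(-1/3) = -6 - 5/3 = -23/3 ≈ -7.6667)
a(F) = F*(-5/8 + F**2 + 3*F) (a(F) = (-5/8 + F**2 + 3*F)*F = F*(-5/8 + F**2 + 3*F))
1/(a((-8 + C)*(-1*(-2))) + 48949) = 1/(((-8 - 23/3)*(-1*(-2)))*(-5 + 8*((-8 - 23/3)*(-1*(-2)))**2 + 24*((-8 - 23/3)*(-1*(-2))))/8 + 48949) = 1/((-47/3*2)*(-5 + 8*(-47/3*2)**2 + 24*(-47/3*2))/8 + 48949) = 1/((1/8)*(-94/3)*(-5 + 8*(-94/3)**2 + 24*(-94/3)) + 48949) = 1/((1/8)*(-94/3)*(-5 + 8*(8836/9) - 752) + 48949) = 1/((1/8)*(-94/3)*(-5 + 70688/9 - 752) + 48949) = 1/((1/8)*(-94/3)*(63875/9) + 48949) = 1/(-3002125/108 + 48949) = 1/(2284367/108) = 108/2284367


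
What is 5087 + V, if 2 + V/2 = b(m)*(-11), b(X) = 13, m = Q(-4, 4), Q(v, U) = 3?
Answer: 4797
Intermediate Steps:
m = 3
V = -290 (V = -4 + 2*(13*(-11)) = -4 + 2*(-143) = -4 - 286 = -290)
5087 + V = 5087 - 290 = 4797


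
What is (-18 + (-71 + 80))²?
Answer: 81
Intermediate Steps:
(-18 + (-71 + 80))² = (-18 + 9)² = (-9)² = 81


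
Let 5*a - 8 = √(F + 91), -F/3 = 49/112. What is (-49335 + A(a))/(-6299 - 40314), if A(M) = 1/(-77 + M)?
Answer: 112120181875/105934055577 + 20*√1435/105934055577 ≈ 1.0584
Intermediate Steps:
F = -21/16 (F = -147/112 = -3*7/16 = -21/16 ≈ -1.3125)
a = 8/5 + √1435/20 (a = 8/5 + √(-21/16 + 91)/5 = 8/5 + √(1435/16)/5 = 8/5 + (√1435/4)/5 = 8/5 + √1435/20 ≈ 3.4941)
(-49335 + A(a))/(-6299 - 40314) = (-49335 + 1/(-77 + (8/5 + √1435/20)))/(-6299 - 40314) = (-49335 + 1/(-377/5 + √1435/20))/(-46613) = (-49335 + 1/(-377/5 + √1435/20))*(-1/46613) = 49335/46613 - 1/(46613*(-377/5 + √1435/20))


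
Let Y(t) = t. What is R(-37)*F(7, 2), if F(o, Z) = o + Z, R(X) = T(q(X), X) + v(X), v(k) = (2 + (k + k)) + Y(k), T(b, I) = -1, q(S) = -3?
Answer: -990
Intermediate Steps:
v(k) = 2 + 3*k (v(k) = (2 + (k + k)) + k = (2 + 2*k) + k = 2 + 3*k)
R(X) = 1 + 3*X (R(X) = -1 + (2 + 3*X) = 1 + 3*X)
F(o, Z) = Z + o
R(-37)*F(7, 2) = (1 + 3*(-37))*(2 + 7) = (1 - 111)*9 = -110*9 = -990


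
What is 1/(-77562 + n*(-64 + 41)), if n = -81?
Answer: -1/75699 ≈ -1.3210e-5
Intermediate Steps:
1/(-77562 + n*(-64 + 41)) = 1/(-77562 - 81*(-64 + 41)) = 1/(-77562 - 81*(-23)) = 1/(-77562 + 1863) = 1/(-75699) = -1/75699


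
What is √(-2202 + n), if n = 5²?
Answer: I*√2177 ≈ 46.658*I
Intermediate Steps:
n = 25
√(-2202 + n) = √(-2202 + 25) = √(-2177) = I*√2177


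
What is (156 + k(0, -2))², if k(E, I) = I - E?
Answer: 23716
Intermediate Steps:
(156 + k(0, -2))² = (156 + (-2 - 1*0))² = (156 + (-2 + 0))² = (156 - 2)² = 154² = 23716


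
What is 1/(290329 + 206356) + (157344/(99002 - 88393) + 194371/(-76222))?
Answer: 214459816662481/17462563480810 ≈ 12.281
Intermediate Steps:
1/(290329 + 206356) + (157344/(99002 - 88393) + 194371/(-76222)) = 1/496685 + (157344/10609 + 194371*(-1/76222)) = 1/496685 + (157344*(1/10609) - 194371/76222) = 1/496685 + (157344/10609 - 194371/76222) = 1/496685 + 9930992429/808639198 = 214459816662481/17462563480810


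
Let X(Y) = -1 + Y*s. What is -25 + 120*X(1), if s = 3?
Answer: 215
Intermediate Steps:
X(Y) = -1 + 3*Y (X(Y) = -1 + Y*3 = -1 + 3*Y)
-25 + 120*X(1) = -25 + 120*(-1 + 3*1) = -25 + 120*(-1 + 3) = -25 + 120*2 = -25 + 240 = 215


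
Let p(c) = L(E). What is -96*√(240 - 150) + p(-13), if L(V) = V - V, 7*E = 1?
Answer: -288*√10 ≈ -910.74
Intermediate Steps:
E = ⅐ (E = (⅐)*1 = ⅐ ≈ 0.14286)
L(V) = 0
p(c) = 0
-96*√(240 - 150) + p(-13) = -96*√(240 - 150) + 0 = -288*√10 + 0 = -288*√10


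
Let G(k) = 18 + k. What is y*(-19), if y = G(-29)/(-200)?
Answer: -209/200 ≈ -1.0450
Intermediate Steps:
y = 11/200 (y = (18 - 29)/(-200) = -11*(-1/200) = 11/200 ≈ 0.055000)
y*(-19) = (11/200)*(-19) = -209/200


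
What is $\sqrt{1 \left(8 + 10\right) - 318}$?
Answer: $10 i \sqrt{3} \approx 17.32 i$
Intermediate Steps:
$\sqrt{1 \left(8 + 10\right) - 318} = \sqrt{1 \cdot 18 - 318} = \sqrt{18 - 318} = \sqrt{-300} = 10 i \sqrt{3}$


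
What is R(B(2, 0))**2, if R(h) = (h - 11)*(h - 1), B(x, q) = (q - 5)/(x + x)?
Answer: 194481/256 ≈ 759.69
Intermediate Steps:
B(x, q) = (-5 + q)/(2*x) (B(x, q) = (-5 + q)/((2*x)) = (-5 + q)*(1/(2*x)) = (-5 + q)/(2*x))
R(h) = (-1 + h)*(-11 + h) (R(h) = (-11 + h)*(-1 + h) = (-1 + h)*(-11 + h))
R(B(2, 0))**2 = (11 + ((1/2)*(-5 + 0)/2)**2 - 6*(-5 + 0)/2)**2 = (11 + ((1/2)*(1/2)*(-5))**2 - 6*(-5)/2)**2 = (11 + (-5/4)**2 - 12*(-5/4))**2 = (11 + 25/16 + 15)**2 = (441/16)**2 = 194481/256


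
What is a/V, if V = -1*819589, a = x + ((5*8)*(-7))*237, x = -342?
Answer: 66702/819589 ≈ 0.081385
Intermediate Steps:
a = -66702 (a = -342 + ((5*8)*(-7))*237 = -342 + (40*(-7))*237 = -342 - 280*237 = -342 - 66360 = -66702)
V = -819589
a/V = -66702/(-819589) = -66702*(-1/819589) = 66702/819589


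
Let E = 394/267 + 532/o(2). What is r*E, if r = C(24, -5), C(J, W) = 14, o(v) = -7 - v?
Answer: -646324/801 ≈ -806.90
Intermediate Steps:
r = 14
E = -46166/801 (E = 394/267 + 532/(-7 - 1*2) = 394*(1/267) + 532/(-7 - 2) = 394/267 + 532/(-9) = 394/267 + 532*(-1/9) = 394/267 - 532/9 = -46166/801 ≈ -57.635)
r*E = 14*(-46166/801) = -646324/801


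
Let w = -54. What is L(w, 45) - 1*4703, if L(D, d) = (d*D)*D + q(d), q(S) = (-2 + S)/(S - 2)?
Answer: 126518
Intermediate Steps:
q(S) = 1 (q(S) = (-2 + S)/(-2 + S) = 1)
L(D, d) = 1 + d*D**2 (L(D, d) = (d*D)*D + 1 = (D*d)*D + 1 = d*D**2 + 1 = 1 + d*D**2)
L(w, 45) - 1*4703 = (1 + 45*(-54)**2) - 1*4703 = (1 + 45*2916) - 4703 = (1 + 131220) - 4703 = 131221 - 4703 = 126518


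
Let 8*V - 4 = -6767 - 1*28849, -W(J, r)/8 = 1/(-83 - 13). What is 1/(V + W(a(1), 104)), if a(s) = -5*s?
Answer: -12/53417 ≈ -0.00022465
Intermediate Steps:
W(J, r) = 1/12 (W(J, r) = -8/(-83 - 13) = -8/(-96) = -8*(-1/96) = 1/12)
V = -8903/2 (V = ½ + (-6767 - 1*28849)/8 = ½ + (-6767 - 28849)/8 = ½ + (⅛)*(-35616) = ½ - 4452 = -8903/2 ≈ -4451.5)
1/(V + W(a(1), 104)) = 1/(-8903/2 + 1/12) = 1/(-53417/12) = -12/53417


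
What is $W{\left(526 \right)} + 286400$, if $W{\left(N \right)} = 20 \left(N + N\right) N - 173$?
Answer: $11353267$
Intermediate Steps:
$W{\left(N \right)} = -173 + 40 N^{2}$ ($W{\left(N \right)} = 20 \cdot 2 N N - 173 = 40 N N - 173 = 40 N^{2} - 173 = -173 + 40 N^{2}$)
$W{\left(526 \right)} + 286400 = \left(-173 + 40 \cdot 526^{2}\right) + 286400 = \left(-173 + 40 \cdot 276676\right) + 286400 = \left(-173 + 11067040\right) + 286400 = 11066867 + 286400 = 11353267$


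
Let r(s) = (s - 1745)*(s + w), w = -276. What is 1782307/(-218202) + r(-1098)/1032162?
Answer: -164545168795/37536635454 ≈ -4.3836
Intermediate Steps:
r(s) = (-1745 + s)*(-276 + s) (r(s) = (s - 1745)*(s - 276) = (-1745 + s)*(-276 + s))
1782307/(-218202) + r(-1098)/1032162 = 1782307/(-218202) + (481620 + (-1098)² - 2021*(-1098))/1032162 = 1782307*(-1/218202) + (481620 + 1205604 + 2219058)*(1/1032162) = -1782307/218202 + 3906282*(1/1032162) = -1782307/218202 + 651047/172027 = -164545168795/37536635454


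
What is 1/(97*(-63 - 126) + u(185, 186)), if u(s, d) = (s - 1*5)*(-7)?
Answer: -1/19593 ≈ -5.1039e-5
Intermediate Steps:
u(s, d) = 35 - 7*s (u(s, d) = (s - 5)*(-7) = (-5 + s)*(-7) = 35 - 7*s)
1/(97*(-63 - 126) + u(185, 186)) = 1/(97*(-63 - 126) + (35 - 7*185)) = 1/(97*(-189) + (35 - 1295)) = 1/(-18333 - 1260) = 1/(-19593) = -1/19593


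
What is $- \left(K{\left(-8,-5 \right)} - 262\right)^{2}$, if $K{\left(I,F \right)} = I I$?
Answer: $-39204$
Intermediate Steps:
$K{\left(I,F \right)} = I^{2}$
$- \left(K{\left(-8,-5 \right)} - 262\right)^{2} = - \left(\left(-8\right)^{2} - 262\right)^{2} = - \left(64 - 262\right)^{2} = - \left(-198\right)^{2} = \left(-1\right) 39204 = -39204$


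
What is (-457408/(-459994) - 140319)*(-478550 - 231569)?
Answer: 22917471894410341/229997 ≈ 9.9643e+10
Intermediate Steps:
(-457408/(-459994) - 140319)*(-478550 - 231569) = (-457408*(-1/459994) - 140319)*(-710119) = (228704/229997 - 140319)*(-710119) = -32272720339/229997*(-710119) = 22917471894410341/229997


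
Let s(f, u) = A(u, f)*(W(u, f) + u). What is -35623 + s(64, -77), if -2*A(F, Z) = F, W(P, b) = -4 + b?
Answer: -72555/2 ≈ -36278.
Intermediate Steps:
A(F, Z) = -F/2
s(f, u) = -u*(-4 + f + u)/2 (s(f, u) = (-u/2)*((-4 + f) + u) = (-u/2)*(-4 + f + u) = -u*(-4 + f + u)/2)
-35623 + s(64, -77) = -35623 + (1/2)*(-77)*(4 - 1*64 - 1*(-77)) = -35623 + (1/2)*(-77)*(4 - 64 + 77) = -35623 + (1/2)*(-77)*17 = -35623 - 1309/2 = -72555/2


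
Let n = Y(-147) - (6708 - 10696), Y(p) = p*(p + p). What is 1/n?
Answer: 1/47206 ≈ 2.1184e-5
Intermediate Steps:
Y(p) = 2*p**2 (Y(p) = p*(2*p) = 2*p**2)
n = 47206 (n = 2*(-147)**2 - (6708 - 10696) = 2*21609 - 1*(-3988) = 43218 + 3988 = 47206)
1/n = 1/47206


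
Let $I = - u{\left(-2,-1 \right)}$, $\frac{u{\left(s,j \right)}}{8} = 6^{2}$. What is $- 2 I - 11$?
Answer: $565$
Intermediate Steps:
$u{\left(s,j \right)} = 288$ ($u{\left(s,j \right)} = 8 \cdot 6^{2} = 8 \cdot 36 = 288$)
$I = -288$ ($I = \left(-1\right) 288 = -288$)
$- 2 I - 11 = \left(-2\right) \left(-288\right) - 11 = 576 - 11 = 565$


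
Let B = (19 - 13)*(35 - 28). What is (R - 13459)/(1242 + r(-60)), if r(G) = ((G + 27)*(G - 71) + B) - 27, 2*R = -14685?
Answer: -41603/11160 ≈ -3.7279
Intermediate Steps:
R = -14685/2 (R = (½)*(-14685) = -14685/2 ≈ -7342.5)
B = 42 (B = 6*7 = 42)
r(G) = 15 + (-71 + G)*(27 + G) (r(G) = ((G + 27)*(G - 71) + 42) - 27 = ((27 + G)*(-71 + G) + 42) - 27 = ((-71 + G)*(27 + G) + 42) - 27 = (42 + (-71 + G)*(27 + G)) - 27 = 15 + (-71 + G)*(27 + G))
(R - 13459)/(1242 + r(-60)) = (-14685/2 - 13459)/(1242 + (-1902 + (-60)² - 44*(-60))) = -41603/(2*(1242 + (-1902 + 3600 + 2640))) = -41603/(2*(1242 + 4338)) = -41603/2/5580 = -41603/2*1/5580 = -41603/11160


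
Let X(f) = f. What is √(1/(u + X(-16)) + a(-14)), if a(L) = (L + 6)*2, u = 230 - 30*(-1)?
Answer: I*√238083/122 ≈ 3.9995*I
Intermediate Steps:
u = 260 (u = 230 - 1*(-30) = 230 + 30 = 260)
a(L) = 12 + 2*L (a(L) = (6 + L)*2 = 12 + 2*L)
√(1/(u + X(-16)) + a(-14)) = √(1/(260 - 16) + (12 + 2*(-14))) = √(1/244 + (12 - 28)) = √(1/244 - 16) = √(-3903/244) = I*√238083/122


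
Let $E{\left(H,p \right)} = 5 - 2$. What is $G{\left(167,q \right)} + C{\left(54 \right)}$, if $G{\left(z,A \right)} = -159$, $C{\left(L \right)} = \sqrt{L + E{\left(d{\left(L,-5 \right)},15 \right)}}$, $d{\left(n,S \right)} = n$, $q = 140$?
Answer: $-159 + \sqrt{57} \approx -151.45$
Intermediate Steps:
$E{\left(H,p \right)} = 3$
$C{\left(L \right)} = \sqrt{3 + L}$ ($C{\left(L \right)} = \sqrt{L + 3} = \sqrt{3 + L}$)
$G{\left(167,q \right)} + C{\left(54 \right)} = -159 + \sqrt{3 + 54} = -159 + \sqrt{57}$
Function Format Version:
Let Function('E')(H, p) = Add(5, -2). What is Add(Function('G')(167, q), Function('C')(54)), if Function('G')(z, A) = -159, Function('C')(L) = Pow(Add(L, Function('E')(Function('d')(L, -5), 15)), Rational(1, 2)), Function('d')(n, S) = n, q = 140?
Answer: Add(-159, Pow(57, Rational(1, 2))) ≈ -151.45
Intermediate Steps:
Function('E')(H, p) = 3
Function('C')(L) = Pow(Add(3, L), Rational(1, 2)) (Function('C')(L) = Pow(Add(L, 3), Rational(1, 2)) = Pow(Add(3, L), Rational(1, 2)))
Add(Function('G')(167, q), Function('C')(54)) = Add(-159, Pow(Add(3, 54), Rational(1, 2))) = Add(-159, Pow(57, Rational(1, 2)))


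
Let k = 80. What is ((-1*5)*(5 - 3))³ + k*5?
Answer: -600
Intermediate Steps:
((-1*5)*(5 - 3))³ + k*5 = ((-1*5)*(5 - 3))³ + 80*5 = (-5*2)³ + 400 = (-10)³ + 400 = -1000 + 400 = -600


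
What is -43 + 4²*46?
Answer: 693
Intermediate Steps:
-43 + 4²*46 = -43 + 16*46 = -43 + 736 = 693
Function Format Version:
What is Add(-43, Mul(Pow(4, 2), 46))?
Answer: 693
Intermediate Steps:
Add(-43, Mul(Pow(4, 2), 46)) = Add(-43, Mul(16, 46)) = Add(-43, 736) = 693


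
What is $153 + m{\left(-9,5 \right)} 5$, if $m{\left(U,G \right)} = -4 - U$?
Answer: $178$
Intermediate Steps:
$153 + m{\left(-9,5 \right)} 5 = 153 + \left(-4 - -9\right) 5 = 153 + \left(-4 + 9\right) 5 = 153 + 5 \cdot 5 = 153 + 25 = 178$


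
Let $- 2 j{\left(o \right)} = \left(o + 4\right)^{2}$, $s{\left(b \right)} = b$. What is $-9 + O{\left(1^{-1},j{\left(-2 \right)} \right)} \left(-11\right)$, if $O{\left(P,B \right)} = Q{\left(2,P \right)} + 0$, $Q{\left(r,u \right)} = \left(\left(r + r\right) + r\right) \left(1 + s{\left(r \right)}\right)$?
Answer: $-207$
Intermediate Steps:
$Q{\left(r,u \right)} = 3 r \left(1 + r\right)$ ($Q{\left(r,u \right)} = \left(\left(r + r\right) + r\right) \left(1 + r\right) = \left(2 r + r\right) \left(1 + r\right) = 3 r \left(1 + r\right)$)
$j{\left(o \right)} = - \frac{\left(4 + o\right)^{2}}{2}$ ($j{\left(o \right)} = - \frac{\left(o + 4\right)^{2}}{2} = - \frac{\left(4 + o\right)^{2}}{2}$)
$O{\left(P,B \right)} = 18$ ($O{\left(P,B \right)} = 3 \cdot 2 \left(1 + 2\right) + 0 = 3 \cdot 2 \cdot 3 + 0 = 18 + 0 = 18$)
$-9 + O{\left(1^{-1},j{\left(-2 \right)} \right)} \left(-11\right) = -9 + 18 \left(-11\right) = -9 - 198 = -207$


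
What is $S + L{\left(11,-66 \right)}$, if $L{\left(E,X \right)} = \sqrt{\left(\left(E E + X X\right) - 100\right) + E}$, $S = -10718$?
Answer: $-10718 + 2 \sqrt{1097} \approx -10652.0$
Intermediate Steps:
$L{\left(E,X \right)} = \sqrt{-100 + E + E^{2} + X^{2}}$ ($L{\left(E,X \right)} = \sqrt{\left(\left(E^{2} + X^{2}\right) - 100\right) + E} = \sqrt{\left(-100 + E^{2} + X^{2}\right) + E} = \sqrt{-100 + E + E^{2} + X^{2}}$)
$S + L{\left(11,-66 \right)} = -10718 + \sqrt{-100 + 11 + 11^{2} + \left(-66\right)^{2}} = -10718 + \sqrt{-100 + 11 + 121 + 4356} = -10718 + \sqrt{4388} = -10718 + 2 \sqrt{1097}$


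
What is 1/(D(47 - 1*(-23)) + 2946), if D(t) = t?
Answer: 1/3016 ≈ 0.00033156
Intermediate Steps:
1/(D(47 - 1*(-23)) + 2946) = 1/((47 - 1*(-23)) + 2946) = 1/((47 + 23) + 2946) = 1/(70 + 2946) = 1/3016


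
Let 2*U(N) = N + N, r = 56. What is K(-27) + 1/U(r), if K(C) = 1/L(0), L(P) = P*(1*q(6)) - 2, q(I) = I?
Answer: -27/56 ≈ -0.48214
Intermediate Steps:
L(P) = -2 + 6*P (L(P) = P*(1*6) - 2 = P*6 - 2 = 6*P - 2 = -2 + 6*P)
K(C) = -1/2 (K(C) = 1/(-2 + 6*0) = 1/(-2 + 0) = 1/(-2) = -1/2)
U(N) = N (U(N) = (N + N)/2 = (2*N)/2 = N)
K(-27) + 1/U(r) = -1/2 + 1/56 = -27/56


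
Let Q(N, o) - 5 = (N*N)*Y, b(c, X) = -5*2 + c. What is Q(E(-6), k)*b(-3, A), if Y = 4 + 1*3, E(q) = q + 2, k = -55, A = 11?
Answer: -1521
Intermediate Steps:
E(q) = 2 + q
Y = 7 (Y = 4 + 3 = 7)
b(c, X) = -10 + c
Q(N, o) = 5 + 7*N² (Q(N, o) = 5 + (N*N)*7 = 5 + N²*7 = 5 + 7*N²)
Q(E(-6), k)*b(-3, A) = (5 + 7*(2 - 6)²)*(-10 - 3) = (5 + 7*(-4)²)*(-13) = (5 + 7*16)*(-13) = (5 + 112)*(-13) = 117*(-13) = -1521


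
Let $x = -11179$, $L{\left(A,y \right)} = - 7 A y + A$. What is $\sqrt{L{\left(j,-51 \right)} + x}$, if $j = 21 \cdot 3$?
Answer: $5 \sqrt{455} \approx 106.65$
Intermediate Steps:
$j = 63$
$L{\left(A,y \right)} = A - 7 A y$ ($L{\left(A,y \right)} = - 7 A y + A = A - 7 A y$)
$\sqrt{L{\left(j,-51 \right)} + x} = \sqrt{63 \left(1 - -357\right) - 11179} = \sqrt{63 \left(1 + 357\right) - 11179} = \sqrt{63 \cdot 358 - 11179} = \sqrt{22554 - 11179} = \sqrt{11375} = 5 \sqrt{455}$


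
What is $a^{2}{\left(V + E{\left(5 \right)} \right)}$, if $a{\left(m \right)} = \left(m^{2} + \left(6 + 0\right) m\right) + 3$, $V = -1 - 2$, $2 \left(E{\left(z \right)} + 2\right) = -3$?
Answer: $\frac{625}{16} \approx 39.063$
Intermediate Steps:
$E{\left(z \right)} = - \frac{7}{2}$ ($E{\left(z \right)} = -2 + \frac{1}{2} \left(-3\right) = -2 - \frac{3}{2} = - \frac{7}{2}$)
$V = -3$
$a{\left(m \right)} = 3 + m^{2} + 6 m$ ($a{\left(m \right)} = \left(m^{2} + 6 m\right) + 3 = 3 + m^{2} + 6 m$)
$a^{2}{\left(V + E{\left(5 \right)} \right)} = \left(3 + \left(-3 - \frac{7}{2}\right)^{2} + 6 \left(-3 - \frac{7}{2}\right)\right)^{2} = \left(3 + \left(- \frac{13}{2}\right)^{2} + 6 \left(- \frac{13}{2}\right)\right)^{2} = \left(3 + \frac{169}{4} - 39\right)^{2} = \left(\frac{25}{4}\right)^{2} = \frac{625}{16}$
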